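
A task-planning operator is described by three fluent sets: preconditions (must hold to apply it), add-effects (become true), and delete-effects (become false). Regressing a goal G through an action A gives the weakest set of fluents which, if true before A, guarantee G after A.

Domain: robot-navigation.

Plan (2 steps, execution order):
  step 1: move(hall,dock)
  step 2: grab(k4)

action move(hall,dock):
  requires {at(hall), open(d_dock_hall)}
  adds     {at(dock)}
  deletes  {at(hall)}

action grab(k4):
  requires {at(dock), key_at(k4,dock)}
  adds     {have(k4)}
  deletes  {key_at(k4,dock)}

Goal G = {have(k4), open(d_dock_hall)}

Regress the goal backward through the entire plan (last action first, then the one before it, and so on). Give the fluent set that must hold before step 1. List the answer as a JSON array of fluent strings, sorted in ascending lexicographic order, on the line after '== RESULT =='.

Regress step by step:
  through step 2 (grab(k4)): drop {have(k4)}, keep {open(d_dock_hall)}, require {at(dock), key_at(k4,dock)}
    → {at(dock), key_at(k4,dock), open(d_dock_hall)}
  through step 1 (move(hall,dock)): drop {at(dock)}, keep {key_at(k4,dock), open(d_dock_hall)}, require {at(hall), open(d_dock_hall)}
    → {at(hall), key_at(k4,dock), open(d_dock_hall)}

== RESULT ==
["at(hall)", "key_at(k4,dock)", "open(d_dock_hall)"]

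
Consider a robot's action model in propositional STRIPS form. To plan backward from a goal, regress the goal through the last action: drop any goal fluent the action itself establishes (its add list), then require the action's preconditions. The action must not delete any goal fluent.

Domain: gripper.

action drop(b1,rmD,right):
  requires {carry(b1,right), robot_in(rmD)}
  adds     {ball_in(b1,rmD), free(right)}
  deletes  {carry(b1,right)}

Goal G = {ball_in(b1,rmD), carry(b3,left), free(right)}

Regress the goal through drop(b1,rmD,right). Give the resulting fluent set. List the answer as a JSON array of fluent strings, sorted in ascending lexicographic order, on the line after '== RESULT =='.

Compute (G \ add) ∪ pre:
  G ∩ del = {}  (empty — regression defined)
  G \ add = {ball_in(b1,rmD), carry(b3,left), free(right)} \ {ball_in(b1,rmD), free(right)} = {carry(b3,left)}
  ∪ pre   = {carry(b3,left)} ∪ {carry(b1,right), robot_in(rmD)}
          = {carry(b1,right), carry(b3,left), robot_in(rmD)}

== RESULT ==
["carry(b1,right)", "carry(b3,left)", "robot_in(rmD)"]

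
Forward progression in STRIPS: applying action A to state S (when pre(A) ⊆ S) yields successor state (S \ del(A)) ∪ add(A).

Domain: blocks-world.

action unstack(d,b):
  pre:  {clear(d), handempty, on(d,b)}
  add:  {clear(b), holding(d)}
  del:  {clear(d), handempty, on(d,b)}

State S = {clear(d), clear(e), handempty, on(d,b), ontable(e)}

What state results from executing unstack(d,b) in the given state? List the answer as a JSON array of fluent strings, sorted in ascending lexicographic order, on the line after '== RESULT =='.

Compute (S \ del) ∪ add:
  pre ⊆ S: {clear(d), handempty, on(d,b)} ⊆ S  — applicable
  S \ del = {clear(e), ontable(e)}
  ∪ add   = {clear(b), clear(e), holding(d), ontable(e)}

== RESULT ==
["clear(b)", "clear(e)", "holding(d)", "ontable(e)"]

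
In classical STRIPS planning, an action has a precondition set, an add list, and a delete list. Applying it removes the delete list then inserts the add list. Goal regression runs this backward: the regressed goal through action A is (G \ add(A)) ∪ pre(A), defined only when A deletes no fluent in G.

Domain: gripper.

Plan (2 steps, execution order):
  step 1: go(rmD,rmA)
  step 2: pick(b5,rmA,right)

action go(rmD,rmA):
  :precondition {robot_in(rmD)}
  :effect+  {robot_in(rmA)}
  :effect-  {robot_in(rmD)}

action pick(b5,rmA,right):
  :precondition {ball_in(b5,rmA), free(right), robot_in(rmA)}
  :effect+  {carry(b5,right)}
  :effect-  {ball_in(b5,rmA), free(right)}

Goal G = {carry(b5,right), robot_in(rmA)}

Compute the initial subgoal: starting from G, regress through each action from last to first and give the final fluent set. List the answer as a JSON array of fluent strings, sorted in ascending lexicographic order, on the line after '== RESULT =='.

Work backward from the goal:
  through step 2 (pick(b5,rmA,right)): drop {carry(b5,right)}, keep {robot_in(rmA)}, require {ball_in(b5,rmA), free(right), robot_in(rmA)}
    → {ball_in(b5,rmA), free(right), robot_in(rmA)}
  through step 1 (go(rmD,rmA)): drop {robot_in(rmA)}, keep {ball_in(b5,rmA), free(right)}, require {robot_in(rmD)}
    → {ball_in(b5,rmA), free(right), robot_in(rmD)}

== RESULT ==
["ball_in(b5,rmA)", "free(right)", "robot_in(rmD)"]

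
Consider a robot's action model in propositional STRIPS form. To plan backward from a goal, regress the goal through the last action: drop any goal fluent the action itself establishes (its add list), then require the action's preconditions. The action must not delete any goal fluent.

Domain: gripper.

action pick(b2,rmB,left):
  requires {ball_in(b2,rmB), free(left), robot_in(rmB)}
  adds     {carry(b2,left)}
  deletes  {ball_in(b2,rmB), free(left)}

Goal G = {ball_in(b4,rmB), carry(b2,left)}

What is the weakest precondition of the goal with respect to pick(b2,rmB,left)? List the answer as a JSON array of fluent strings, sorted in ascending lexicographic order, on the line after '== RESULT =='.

Compute (G \ add) ∪ pre:
  G ∩ del = {}  (empty — regression defined)
  G \ add = {ball_in(b4,rmB), carry(b2,left)} \ {carry(b2,left)} = {ball_in(b4,rmB)}
  ∪ pre   = {ball_in(b4,rmB)} ∪ {ball_in(b2,rmB), free(left), robot_in(rmB)}
          = {ball_in(b2,rmB), ball_in(b4,rmB), free(left), robot_in(rmB)}

== RESULT ==
["ball_in(b2,rmB)", "ball_in(b4,rmB)", "free(left)", "robot_in(rmB)"]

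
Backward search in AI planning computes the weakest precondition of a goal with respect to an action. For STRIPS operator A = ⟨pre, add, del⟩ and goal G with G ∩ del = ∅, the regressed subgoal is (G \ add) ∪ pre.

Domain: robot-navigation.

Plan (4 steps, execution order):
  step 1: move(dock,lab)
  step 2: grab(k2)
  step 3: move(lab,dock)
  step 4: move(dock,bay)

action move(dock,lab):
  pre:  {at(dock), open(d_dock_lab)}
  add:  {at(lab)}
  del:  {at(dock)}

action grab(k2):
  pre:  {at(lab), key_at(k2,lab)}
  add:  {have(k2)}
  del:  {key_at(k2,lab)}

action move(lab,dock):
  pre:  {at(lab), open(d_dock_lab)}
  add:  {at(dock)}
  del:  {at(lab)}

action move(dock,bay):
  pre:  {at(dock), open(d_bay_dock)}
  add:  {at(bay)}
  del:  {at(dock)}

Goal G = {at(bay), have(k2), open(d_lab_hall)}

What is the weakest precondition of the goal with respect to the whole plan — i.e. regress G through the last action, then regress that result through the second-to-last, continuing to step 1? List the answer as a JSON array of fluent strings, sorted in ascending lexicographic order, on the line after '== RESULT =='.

Regress step by step:
  through step 4 (move(dock,bay)): drop {at(bay)}, keep {have(k2), open(d_lab_hall)}, require {at(dock), open(d_bay_dock)}
    → {at(dock), have(k2), open(d_bay_dock), open(d_lab_hall)}
  through step 3 (move(lab,dock)): drop {at(dock)}, keep {have(k2), open(d_bay_dock), open(d_lab_hall)}, require {at(lab), open(d_dock_lab)}
    → {at(lab), have(k2), open(d_bay_dock), open(d_dock_lab), open(d_lab_hall)}
  through step 2 (grab(k2)): drop {have(k2)}, keep {at(lab), open(d_bay_dock), open(d_dock_lab), open(d_lab_hall)}, require {at(lab), key_at(k2,lab)}
    → {at(lab), key_at(k2,lab), open(d_bay_dock), open(d_dock_lab), open(d_lab_hall)}
  through step 1 (move(dock,lab)): drop {at(lab)}, keep {key_at(k2,lab), open(d_bay_dock), open(d_dock_lab), open(d_lab_hall)}, require {at(dock), open(d_dock_lab)}
    → {at(dock), key_at(k2,lab), open(d_bay_dock), open(d_dock_lab), open(d_lab_hall)}

== RESULT ==
["at(dock)", "key_at(k2,lab)", "open(d_bay_dock)", "open(d_dock_lab)", "open(d_lab_hall)"]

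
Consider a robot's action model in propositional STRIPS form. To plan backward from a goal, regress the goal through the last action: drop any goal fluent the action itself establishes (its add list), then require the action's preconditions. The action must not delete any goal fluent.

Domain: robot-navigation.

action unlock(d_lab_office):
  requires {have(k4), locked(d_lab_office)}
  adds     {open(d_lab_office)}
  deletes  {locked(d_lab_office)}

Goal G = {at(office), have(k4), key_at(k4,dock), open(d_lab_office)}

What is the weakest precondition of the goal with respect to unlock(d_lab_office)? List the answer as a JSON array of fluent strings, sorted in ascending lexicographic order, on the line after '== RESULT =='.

Regress:
  G ∩ del = {}  (empty — regression defined)
  G \ add = {at(office), have(k4), key_at(k4,dock), open(d_lab_office)} \ {open(d_lab_office)} = {at(office), have(k4), key_at(k4,dock)}
  ∪ pre   = {at(office), have(k4), key_at(k4,dock)} ∪ {have(k4), locked(d_lab_office)}
          = {at(office), have(k4), key_at(k4,dock), locked(d_lab_office)}

== RESULT ==
["at(office)", "have(k4)", "key_at(k4,dock)", "locked(d_lab_office)"]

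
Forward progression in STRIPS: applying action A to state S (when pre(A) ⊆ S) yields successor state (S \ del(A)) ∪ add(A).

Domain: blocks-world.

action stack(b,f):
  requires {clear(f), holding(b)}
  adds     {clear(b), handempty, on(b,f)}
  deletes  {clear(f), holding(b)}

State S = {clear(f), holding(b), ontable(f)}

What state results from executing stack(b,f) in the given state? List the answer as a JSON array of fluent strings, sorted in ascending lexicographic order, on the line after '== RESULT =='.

Progress:
  pre ⊆ S: {clear(f), holding(b)} ⊆ S  — applicable
  S \ del = {ontable(f)}
  ∪ add   = {clear(b), handempty, on(b,f), ontable(f)}

== RESULT ==
["clear(b)", "handempty", "on(b,f)", "ontable(f)"]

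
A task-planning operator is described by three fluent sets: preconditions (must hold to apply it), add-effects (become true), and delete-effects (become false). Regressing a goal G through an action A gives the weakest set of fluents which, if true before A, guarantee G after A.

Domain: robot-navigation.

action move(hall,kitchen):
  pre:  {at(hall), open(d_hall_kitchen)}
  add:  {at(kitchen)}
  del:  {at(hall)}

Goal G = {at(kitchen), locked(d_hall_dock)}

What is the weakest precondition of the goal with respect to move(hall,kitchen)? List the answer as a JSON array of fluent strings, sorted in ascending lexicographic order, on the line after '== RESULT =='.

Compute (G \ add) ∪ pre:
  G ∩ del = {}  (empty — regression defined)
  G \ add = {at(kitchen), locked(d_hall_dock)} \ {at(kitchen)} = {locked(d_hall_dock)}
  ∪ pre   = {locked(d_hall_dock)} ∪ {at(hall), open(d_hall_kitchen)}
          = {at(hall), locked(d_hall_dock), open(d_hall_kitchen)}

== RESULT ==
["at(hall)", "locked(d_hall_dock)", "open(d_hall_kitchen)"]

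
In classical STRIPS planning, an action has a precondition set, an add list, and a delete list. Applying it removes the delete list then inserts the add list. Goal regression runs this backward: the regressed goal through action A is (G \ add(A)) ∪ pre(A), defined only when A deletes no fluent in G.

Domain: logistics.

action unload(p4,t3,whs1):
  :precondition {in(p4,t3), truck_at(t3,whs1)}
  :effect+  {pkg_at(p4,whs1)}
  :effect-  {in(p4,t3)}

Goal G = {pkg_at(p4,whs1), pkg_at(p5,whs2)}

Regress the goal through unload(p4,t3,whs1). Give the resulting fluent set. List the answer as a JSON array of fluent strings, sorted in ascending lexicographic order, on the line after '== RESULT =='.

Compute (G \ add) ∪ pre:
  G ∩ del = {}  (empty — regression defined)
  G \ add = {pkg_at(p4,whs1), pkg_at(p5,whs2)} \ {pkg_at(p4,whs1)} = {pkg_at(p5,whs2)}
  ∪ pre   = {pkg_at(p5,whs2)} ∪ {in(p4,t3), truck_at(t3,whs1)}
          = {in(p4,t3), pkg_at(p5,whs2), truck_at(t3,whs1)}

== RESULT ==
["in(p4,t3)", "pkg_at(p5,whs2)", "truck_at(t3,whs1)"]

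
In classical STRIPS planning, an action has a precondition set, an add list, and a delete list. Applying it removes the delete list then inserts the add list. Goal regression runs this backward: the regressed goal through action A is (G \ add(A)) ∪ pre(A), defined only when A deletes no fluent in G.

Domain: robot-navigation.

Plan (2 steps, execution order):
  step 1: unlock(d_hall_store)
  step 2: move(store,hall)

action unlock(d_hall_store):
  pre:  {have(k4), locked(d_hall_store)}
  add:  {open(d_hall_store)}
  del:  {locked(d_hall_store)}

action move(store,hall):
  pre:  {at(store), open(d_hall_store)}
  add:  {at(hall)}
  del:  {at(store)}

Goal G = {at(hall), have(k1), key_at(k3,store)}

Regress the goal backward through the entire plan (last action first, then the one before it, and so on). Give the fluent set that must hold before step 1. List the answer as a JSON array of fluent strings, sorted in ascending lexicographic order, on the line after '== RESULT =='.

Regress step by step:
  through step 2 (move(store,hall)): drop {at(hall)}, keep {have(k1), key_at(k3,store)}, require {at(store), open(d_hall_store)}
    → {at(store), have(k1), key_at(k3,store), open(d_hall_store)}
  through step 1 (unlock(d_hall_store)): drop {open(d_hall_store)}, keep {at(store), have(k1), key_at(k3,store)}, require {have(k4), locked(d_hall_store)}
    → {at(store), have(k1), have(k4), key_at(k3,store), locked(d_hall_store)}

== RESULT ==
["at(store)", "have(k1)", "have(k4)", "key_at(k3,store)", "locked(d_hall_store)"]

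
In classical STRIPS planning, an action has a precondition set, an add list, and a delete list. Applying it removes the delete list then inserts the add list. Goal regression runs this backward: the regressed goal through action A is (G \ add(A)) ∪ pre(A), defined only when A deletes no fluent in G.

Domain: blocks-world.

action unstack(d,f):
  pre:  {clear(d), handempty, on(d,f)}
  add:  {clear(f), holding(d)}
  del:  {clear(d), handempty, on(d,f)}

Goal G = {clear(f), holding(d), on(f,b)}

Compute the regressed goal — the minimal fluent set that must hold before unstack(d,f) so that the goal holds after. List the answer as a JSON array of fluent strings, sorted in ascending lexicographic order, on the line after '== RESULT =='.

Compute (G \ add) ∪ pre:
  G ∩ del = {}  (empty — regression defined)
  G \ add = {clear(f), holding(d), on(f,b)} \ {clear(f), holding(d)} = {on(f,b)}
  ∪ pre   = {on(f,b)} ∪ {clear(d), handempty, on(d,f)}
          = {clear(d), handempty, on(d,f), on(f,b)}

== RESULT ==
["clear(d)", "handempty", "on(d,f)", "on(f,b)"]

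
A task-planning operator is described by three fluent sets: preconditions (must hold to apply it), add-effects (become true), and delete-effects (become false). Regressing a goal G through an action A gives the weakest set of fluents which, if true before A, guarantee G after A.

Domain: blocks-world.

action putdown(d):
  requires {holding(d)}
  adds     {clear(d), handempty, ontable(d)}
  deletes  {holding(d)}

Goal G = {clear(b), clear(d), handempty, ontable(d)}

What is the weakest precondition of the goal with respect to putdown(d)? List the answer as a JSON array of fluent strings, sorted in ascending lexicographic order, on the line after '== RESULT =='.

Compute (G \ add) ∪ pre:
  G ∩ del = {}  (empty — regression defined)
  G \ add = {clear(b), clear(d), handempty, ontable(d)} \ {clear(d), handempty, ontable(d)} = {clear(b)}
  ∪ pre   = {clear(b)} ∪ {holding(d)}
          = {clear(b), holding(d)}

== RESULT ==
["clear(b)", "holding(d)"]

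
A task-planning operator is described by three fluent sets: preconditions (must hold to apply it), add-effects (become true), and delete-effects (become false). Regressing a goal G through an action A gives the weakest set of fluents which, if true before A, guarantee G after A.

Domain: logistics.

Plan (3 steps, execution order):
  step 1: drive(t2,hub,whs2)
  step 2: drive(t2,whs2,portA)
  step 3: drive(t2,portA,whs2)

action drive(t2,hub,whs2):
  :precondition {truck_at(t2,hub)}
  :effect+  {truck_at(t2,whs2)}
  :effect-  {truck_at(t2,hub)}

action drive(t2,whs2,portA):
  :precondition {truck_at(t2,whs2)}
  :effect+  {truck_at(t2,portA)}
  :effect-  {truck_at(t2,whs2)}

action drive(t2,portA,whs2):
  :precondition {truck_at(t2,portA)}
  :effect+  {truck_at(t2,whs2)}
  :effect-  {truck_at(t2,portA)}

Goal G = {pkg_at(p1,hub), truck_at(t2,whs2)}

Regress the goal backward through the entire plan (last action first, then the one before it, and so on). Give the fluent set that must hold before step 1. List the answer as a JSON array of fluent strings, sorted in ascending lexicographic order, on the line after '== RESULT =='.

Work backward from the goal:
  through step 3 (drive(t2,portA,whs2)): drop {truck_at(t2,whs2)}, keep {pkg_at(p1,hub)}, require {truck_at(t2,portA)}
    → {pkg_at(p1,hub), truck_at(t2,portA)}
  through step 2 (drive(t2,whs2,portA)): drop {truck_at(t2,portA)}, keep {pkg_at(p1,hub)}, require {truck_at(t2,whs2)}
    → {pkg_at(p1,hub), truck_at(t2,whs2)}
  through step 1 (drive(t2,hub,whs2)): drop {truck_at(t2,whs2)}, keep {pkg_at(p1,hub)}, require {truck_at(t2,hub)}
    → {pkg_at(p1,hub), truck_at(t2,hub)}

== RESULT ==
["pkg_at(p1,hub)", "truck_at(t2,hub)"]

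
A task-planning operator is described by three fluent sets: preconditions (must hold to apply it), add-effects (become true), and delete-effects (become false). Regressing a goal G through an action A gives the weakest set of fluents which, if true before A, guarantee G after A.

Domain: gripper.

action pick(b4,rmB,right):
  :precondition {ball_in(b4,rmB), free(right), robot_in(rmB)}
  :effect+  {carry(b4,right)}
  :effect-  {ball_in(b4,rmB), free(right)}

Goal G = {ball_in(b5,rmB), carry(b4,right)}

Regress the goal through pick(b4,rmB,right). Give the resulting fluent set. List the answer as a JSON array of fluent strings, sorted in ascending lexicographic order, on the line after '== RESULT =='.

Regress:
  G ∩ del = {}  (empty — regression defined)
  G \ add = {ball_in(b5,rmB), carry(b4,right)} \ {carry(b4,right)} = {ball_in(b5,rmB)}
  ∪ pre   = {ball_in(b5,rmB)} ∪ {ball_in(b4,rmB), free(right), robot_in(rmB)}
          = {ball_in(b4,rmB), ball_in(b5,rmB), free(right), robot_in(rmB)}

== RESULT ==
["ball_in(b4,rmB)", "ball_in(b5,rmB)", "free(right)", "robot_in(rmB)"]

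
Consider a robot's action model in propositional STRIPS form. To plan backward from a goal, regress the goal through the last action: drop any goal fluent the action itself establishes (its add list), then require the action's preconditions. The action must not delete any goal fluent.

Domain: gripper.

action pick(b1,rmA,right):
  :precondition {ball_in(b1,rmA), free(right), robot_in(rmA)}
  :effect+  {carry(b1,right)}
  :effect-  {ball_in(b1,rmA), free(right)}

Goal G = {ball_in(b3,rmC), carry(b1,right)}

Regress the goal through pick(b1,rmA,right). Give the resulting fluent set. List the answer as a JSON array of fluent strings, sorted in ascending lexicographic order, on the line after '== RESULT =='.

Regress:
  G ∩ del = {}  (empty — regression defined)
  G \ add = {ball_in(b3,rmC), carry(b1,right)} \ {carry(b1,right)} = {ball_in(b3,rmC)}
  ∪ pre   = {ball_in(b3,rmC)} ∪ {ball_in(b1,rmA), free(right), robot_in(rmA)}
          = {ball_in(b1,rmA), ball_in(b3,rmC), free(right), robot_in(rmA)}

== RESULT ==
["ball_in(b1,rmA)", "ball_in(b3,rmC)", "free(right)", "robot_in(rmA)"]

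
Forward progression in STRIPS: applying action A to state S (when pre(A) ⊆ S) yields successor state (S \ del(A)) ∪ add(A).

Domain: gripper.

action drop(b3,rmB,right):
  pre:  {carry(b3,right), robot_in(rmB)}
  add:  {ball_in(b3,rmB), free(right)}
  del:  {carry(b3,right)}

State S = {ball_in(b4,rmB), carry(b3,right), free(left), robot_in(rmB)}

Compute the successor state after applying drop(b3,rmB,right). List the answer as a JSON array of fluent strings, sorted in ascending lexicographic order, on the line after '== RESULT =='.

Compute (S \ del) ∪ add:
  pre ⊆ S: {carry(b3,right), robot_in(rmB)} ⊆ S  — applicable
  S \ del = {ball_in(b4,rmB), free(left), robot_in(rmB)}
  ∪ add   = {ball_in(b3,rmB), ball_in(b4,rmB), free(left), free(right), robot_in(rmB)}

== RESULT ==
["ball_in(b3,rmB)", "ball_in(b4,rmB)", "free(left)", "free(right)", "robot_in(rmB)"]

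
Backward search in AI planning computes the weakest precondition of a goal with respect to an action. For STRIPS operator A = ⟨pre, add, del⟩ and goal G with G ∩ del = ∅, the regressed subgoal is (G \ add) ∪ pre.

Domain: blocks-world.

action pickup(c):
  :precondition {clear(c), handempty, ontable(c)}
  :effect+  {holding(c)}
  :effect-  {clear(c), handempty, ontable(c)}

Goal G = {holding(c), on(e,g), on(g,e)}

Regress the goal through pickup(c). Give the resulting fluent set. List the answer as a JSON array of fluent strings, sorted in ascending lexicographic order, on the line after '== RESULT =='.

Regress:
  G ∩ del = {}  (empty — regression defined)
  G \ add = {holding(c), on(e,g), on(g,e)} \ {holding(c)} = {on(e,g), on(g,e)}
  ∪ pre   = {on(e,g), on(g,e)} ∪ {clear(c), handempty, ontable(c)}
          = {clear(c), handempty, on(e,g), on(g,e), ontable(c)}

== RESULT ==
["clear(c)", "handempty", "on(e,g)", "on(g,e)", "ontable(c)"]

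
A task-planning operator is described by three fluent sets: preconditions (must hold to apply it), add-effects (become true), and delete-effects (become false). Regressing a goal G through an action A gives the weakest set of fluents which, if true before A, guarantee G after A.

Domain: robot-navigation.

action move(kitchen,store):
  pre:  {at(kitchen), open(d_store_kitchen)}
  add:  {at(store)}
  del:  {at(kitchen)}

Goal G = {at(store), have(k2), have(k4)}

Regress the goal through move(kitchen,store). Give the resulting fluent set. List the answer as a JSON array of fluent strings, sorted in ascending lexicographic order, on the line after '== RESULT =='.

Regress:
  G ∩ del = {}  (empty — regression defined)
  G \ add = {at(store), have(k2), have(k4)} \ {at(store)} = {have(k2), have(k4)}
  ∪ pre   = {have(k2), have(k4)} ∪ {at(kitchen), open(d_store_kitchen)}
          = {at(kitchen), have(k2), have(k4), open(d_store_kitchen)}

== RESULT ==
["at(kitchen)", "have(k2)", "have(k4)", "open(d_store_kitchen)"]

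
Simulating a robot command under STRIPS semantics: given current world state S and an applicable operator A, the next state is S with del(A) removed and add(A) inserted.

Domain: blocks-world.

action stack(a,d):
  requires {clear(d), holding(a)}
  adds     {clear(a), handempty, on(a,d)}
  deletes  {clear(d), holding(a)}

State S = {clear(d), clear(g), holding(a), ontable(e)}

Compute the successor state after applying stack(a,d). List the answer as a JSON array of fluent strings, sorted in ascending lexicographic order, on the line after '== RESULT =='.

Progress:
  pre ⊆ S: {clear(d), holding(a)} ⊆ S  — applicable
  S \ del = {clear(g), ontable(e)}
  ∪ add   = {clear(a), clear(g), handempty, on(a,d), ontable(e)}

== RESULT ==
["clear(a)", "clear(g)", "handempty", "on(a,d)", "ontable(e)"]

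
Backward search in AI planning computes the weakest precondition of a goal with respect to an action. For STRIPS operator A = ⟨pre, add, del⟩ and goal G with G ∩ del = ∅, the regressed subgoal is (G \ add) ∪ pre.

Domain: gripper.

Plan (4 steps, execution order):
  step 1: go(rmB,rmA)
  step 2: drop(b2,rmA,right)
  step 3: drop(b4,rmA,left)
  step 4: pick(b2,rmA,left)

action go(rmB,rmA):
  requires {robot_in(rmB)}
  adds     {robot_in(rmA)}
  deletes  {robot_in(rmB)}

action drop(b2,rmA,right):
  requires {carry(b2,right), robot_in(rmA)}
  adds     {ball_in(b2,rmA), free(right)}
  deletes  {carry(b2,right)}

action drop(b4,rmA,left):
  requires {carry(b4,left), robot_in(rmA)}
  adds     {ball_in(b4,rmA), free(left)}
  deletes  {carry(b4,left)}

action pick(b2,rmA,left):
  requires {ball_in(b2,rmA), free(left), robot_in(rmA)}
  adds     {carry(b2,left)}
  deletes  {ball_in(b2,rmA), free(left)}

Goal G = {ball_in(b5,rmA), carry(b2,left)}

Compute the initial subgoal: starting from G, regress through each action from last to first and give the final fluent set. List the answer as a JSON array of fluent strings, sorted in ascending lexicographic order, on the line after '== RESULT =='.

Work backward from the goal:
  through step 4 (pick(b2,rmA,left)): drop {carry(b2,left)}, keep {ball_in(b5,rmA)}, require {ball_in(b2,rmA), free(left), robot_in(rmA)}
    → {ball_in(b2,rmA), ball_in(b5,rmA), free(left), robot_in(rmA)}
  through step 3 (drop(b4,rmA,left)): drop {free(left)}, keep {ball_in(b2,rmA), ball_in(b5,rmA), robot_in(rmA)}, require {carry(b4,left), robot_in(rmA)}
    → {ball_in(b2,rmA), ball_in(b5,rmA), carry(b4,left), robot_in(rmA)}
  through step 2 (drop(b2,rmA,right)): drop {ball_in(b2,rmA)}, keep {ball_in(b5,rmA), carry(b4,left), robot_in(rmA)}, require {carry(b2,right), robot_in(rmA)}
    → {ball_in(b5,rmA), carry(b2,right), carry(b4,left), robot_in(rmA)}
  through step 1 (go(rmB,rmA)): drop {robot_in(rmA)}, keep {ball_in(b5,rmA), carry(b2,right), carry(b4,left)}, require {robot_in(rmB)}
    → {ball_in(b5,rmA), carry(b2,right), carry(b4,left), robot_in(rmB)}

== RESULT ==
["ball_in(b5,rmA)", "carry(b2,right)", "carry(b4,left)", "robot_in(rmB)"]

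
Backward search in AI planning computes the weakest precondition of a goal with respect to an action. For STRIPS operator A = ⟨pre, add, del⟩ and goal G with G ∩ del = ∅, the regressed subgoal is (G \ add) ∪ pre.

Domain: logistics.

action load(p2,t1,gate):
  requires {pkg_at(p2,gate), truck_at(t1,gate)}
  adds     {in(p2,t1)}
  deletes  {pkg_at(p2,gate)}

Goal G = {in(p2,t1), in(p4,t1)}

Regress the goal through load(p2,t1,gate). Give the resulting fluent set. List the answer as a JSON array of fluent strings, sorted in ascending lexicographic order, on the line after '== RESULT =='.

Regress:
  G ∩ del = {}  (empty — regression defined)
  G \ add = {in(p2,t1), in(p4,t1)} \ {in(p2,t1)} = {in(p4,t1)}
  ∪ pre   = {in(p4,t1)} ∪ {pkg_at(p2,gate), truck_at(t1,gate)}
          = {in(p4,t1), pkg_at(p2,gate), truck_at(t1,gate)}

== RESULT ==
["in(p4,t1)", "pkg_at(p2,gate)", "truck_at(t1,gate)"]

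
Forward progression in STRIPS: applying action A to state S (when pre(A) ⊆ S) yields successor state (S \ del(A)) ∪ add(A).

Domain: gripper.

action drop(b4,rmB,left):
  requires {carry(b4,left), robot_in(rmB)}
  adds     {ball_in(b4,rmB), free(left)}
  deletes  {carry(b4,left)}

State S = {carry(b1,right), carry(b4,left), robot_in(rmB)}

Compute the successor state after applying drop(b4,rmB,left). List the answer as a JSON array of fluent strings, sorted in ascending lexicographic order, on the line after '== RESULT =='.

Compute (S \ del) ∪ add:
  pre ⊆ S: {carry(b4,left), robot_in(rmB)} ⊆ S  — applicable
  S \ del = {carry(b1,right), robot_in(rmB)}
  ∪ add   = {ball_in(b4,rmB), carry(b1,right), free(left), robot_in(rmB)}

== RESULT ==
["ball_in(b4,rmB)", "carry(b1,right)", "free(left)", "robot_in(rmB)"]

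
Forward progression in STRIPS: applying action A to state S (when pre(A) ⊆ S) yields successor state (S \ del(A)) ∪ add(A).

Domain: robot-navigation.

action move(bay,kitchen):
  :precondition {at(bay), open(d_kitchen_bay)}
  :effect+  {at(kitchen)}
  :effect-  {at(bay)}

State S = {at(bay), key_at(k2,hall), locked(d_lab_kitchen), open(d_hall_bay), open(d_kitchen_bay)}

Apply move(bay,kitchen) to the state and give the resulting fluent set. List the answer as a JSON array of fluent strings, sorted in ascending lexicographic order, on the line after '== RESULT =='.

Compute (S \ del) ∪ add:
  pre ⊆ S: {at(bay), open(d_kitchen_bay)} ⊆ S  — applicable
  S \ del = {key_at(k2,hall), locked(d_lab_kitchen), open(d_hall_bay), open(d_kitchen_bay)}
  ∪ add   = {at(kitchen), key_at(k2,hall), locked(d_lab_kitchen), open(d_hall_bay), open(d_kitchen_bay)}

== RESULT ==
["at(kitchen)", "key_at(k2,hall)", "locked(d_lab_kitchen)", "open(d_hall_bay)", "open(d_kitchen_bay)"]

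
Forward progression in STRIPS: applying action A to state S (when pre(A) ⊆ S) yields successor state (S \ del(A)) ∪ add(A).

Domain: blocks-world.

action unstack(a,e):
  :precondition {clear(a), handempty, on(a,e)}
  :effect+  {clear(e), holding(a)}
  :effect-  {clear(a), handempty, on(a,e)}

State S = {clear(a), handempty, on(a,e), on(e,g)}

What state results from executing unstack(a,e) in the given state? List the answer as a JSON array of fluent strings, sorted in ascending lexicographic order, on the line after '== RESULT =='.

Progress:
  pre ⊆ S: {clear(a), handempty, on(a,e)} ⊆ S  — applicable
  S \ del = {on(e,g)}
  ∪ add   = {clear(e), holding(a), on(e,g)}

== RESULT ==
["clear(e)", "holding(a)", "on(e,g)"]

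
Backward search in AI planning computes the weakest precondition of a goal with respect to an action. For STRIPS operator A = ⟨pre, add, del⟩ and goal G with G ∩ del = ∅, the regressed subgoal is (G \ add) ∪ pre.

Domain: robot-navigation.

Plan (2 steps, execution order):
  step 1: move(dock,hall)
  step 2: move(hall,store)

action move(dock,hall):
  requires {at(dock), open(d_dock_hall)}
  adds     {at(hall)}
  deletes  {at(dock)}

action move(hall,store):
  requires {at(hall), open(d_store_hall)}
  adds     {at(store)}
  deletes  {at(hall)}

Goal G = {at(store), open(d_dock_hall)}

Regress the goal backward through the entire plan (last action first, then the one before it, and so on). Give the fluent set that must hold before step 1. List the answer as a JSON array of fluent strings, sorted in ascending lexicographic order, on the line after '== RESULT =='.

Work backward from the goal:
  through step 2 (move(hall,store)): drop {at(store)}, keep {open(d_dock_hall)}, require {at(hall), open(d_store_hall)}
    → {at(hall), open(d_dock_hall), open(d_store_hall)}
  through step 1 (move(dock,hall)): drop {at(hall)}, keep {open(d_dock_hall), open(d_store_hall)}, require {at(dock), open(d_dock_hall)}
    → {at(dock), open(d_dock_hall), open(d_store_hall)}

== RESULT ==
["at(dock)", "open(d_dock_hall)", "open(d_store_hall)"]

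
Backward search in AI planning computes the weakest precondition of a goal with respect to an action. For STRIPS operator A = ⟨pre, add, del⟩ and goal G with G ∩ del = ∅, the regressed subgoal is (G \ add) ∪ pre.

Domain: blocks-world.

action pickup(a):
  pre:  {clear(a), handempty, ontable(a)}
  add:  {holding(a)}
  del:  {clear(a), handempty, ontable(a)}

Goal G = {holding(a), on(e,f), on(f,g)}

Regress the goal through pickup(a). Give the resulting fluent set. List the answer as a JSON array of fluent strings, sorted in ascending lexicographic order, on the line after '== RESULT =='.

Regress:
  G ∩ del = {}  (empty — regression defined)
  G \ add = {holding(a), on(e,f), on(f,g)} \ {holding(a)} = {on(e,f), on(f,g)}
  ∪ pre   = {on(e,f), on(f,g)} ∪ {clear(a), handempty, ontable(a)}
          = {clear(a), handempty, on(e,f), on(f,g), ontable(a)}

== RESULT ==
["clear(a)", "handempty", "on(e,f)", "on(f,g)", "ontable(a)"]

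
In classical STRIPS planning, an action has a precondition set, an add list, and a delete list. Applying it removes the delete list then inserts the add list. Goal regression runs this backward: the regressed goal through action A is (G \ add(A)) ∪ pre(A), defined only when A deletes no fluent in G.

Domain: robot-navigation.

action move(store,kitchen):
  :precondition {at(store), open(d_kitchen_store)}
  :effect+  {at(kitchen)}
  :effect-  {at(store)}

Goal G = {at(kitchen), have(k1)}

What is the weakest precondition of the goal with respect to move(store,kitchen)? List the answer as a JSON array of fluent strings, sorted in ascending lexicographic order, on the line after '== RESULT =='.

Regress:
  G ∩ del = {}  (empty — regression defined)
  G \ add = {at(kitchen), have(k1)} \ {at(kitchen)} = {have(k1)}
  ∪ pre   = {have(k1)} ∪ {at(store), open(d_kitchen_store)}
          = {at(store), have(k1), open(d_kitchen_store)}

== RESULT ==
["at(store)", "have(k1)", "open(d_kitchen_store)"]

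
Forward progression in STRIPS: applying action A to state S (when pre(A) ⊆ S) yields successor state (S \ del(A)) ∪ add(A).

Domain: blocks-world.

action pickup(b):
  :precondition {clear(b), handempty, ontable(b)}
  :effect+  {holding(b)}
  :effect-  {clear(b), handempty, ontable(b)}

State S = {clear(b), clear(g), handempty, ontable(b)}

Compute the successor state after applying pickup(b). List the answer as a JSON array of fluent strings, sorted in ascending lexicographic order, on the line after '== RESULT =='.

Progress:
  pre ⊆ S: {clear(b), handempty, ontable(b)} ⊆ S  — applicable
  S \ del = {clear(g)}
  ∪ add   = {clear(g), holding(b)}

== RESULT ==
["clear(g)", "holding(b)"]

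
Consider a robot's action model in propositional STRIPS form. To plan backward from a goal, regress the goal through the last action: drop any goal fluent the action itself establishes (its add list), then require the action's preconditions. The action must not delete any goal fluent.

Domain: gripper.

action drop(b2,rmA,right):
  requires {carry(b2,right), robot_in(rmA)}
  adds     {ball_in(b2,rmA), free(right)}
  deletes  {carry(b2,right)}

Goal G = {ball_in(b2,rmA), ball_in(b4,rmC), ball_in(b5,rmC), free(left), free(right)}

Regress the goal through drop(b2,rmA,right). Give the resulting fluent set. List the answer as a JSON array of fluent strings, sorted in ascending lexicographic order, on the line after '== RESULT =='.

Compute (G \ add) ∪ pre:
  G ∩ del = {}  (empty — regression defined)
  G \ add = {ball_in(b2,rmA), ball_in(b4,rmC), ball_in(b5,rmC), free(left), free(right)} \ {ball_in(b2,rmA), free(right)} = {ball_in(b4,rmC), ball_in(b5,rmC), free(left)}
  ∪ pre   = {ball_in(b4,rmC), ball_in(b5,rmC), free(left)} ∪ {carry(b2,right), robot_in(rmA)}
          = {ball_in(b4,rmC), ball_in(b5,rmC), carry(b2,right), free(left), robot_in(rmA)}

== RESULT ==
["ball_in(b4,rmC)", "ball_in(b5,rmC)", "carry(b2,right)", "free(left)", "robot_in(rmA)"]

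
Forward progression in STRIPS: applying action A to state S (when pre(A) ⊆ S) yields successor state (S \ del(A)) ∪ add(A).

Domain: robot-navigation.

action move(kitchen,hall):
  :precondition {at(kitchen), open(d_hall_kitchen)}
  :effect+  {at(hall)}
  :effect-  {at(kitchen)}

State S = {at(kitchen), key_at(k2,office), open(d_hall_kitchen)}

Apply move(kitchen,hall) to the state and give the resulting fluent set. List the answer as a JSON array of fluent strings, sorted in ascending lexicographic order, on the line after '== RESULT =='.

Progress:
  pre ⊆ S: {at(kitchen), open(d_hall_kitchen)} ⊆ S  — applicable
  S \ del = {key_at(k2,office), open(d_hall_kitchen)}
  ∪ add   = {at(hall), key_at(k2,office), open(d_hall_kitchen)}

== RESULT ==
["at(hall)", "key_at(k2,office)", "open(d_hall_kitchen)"]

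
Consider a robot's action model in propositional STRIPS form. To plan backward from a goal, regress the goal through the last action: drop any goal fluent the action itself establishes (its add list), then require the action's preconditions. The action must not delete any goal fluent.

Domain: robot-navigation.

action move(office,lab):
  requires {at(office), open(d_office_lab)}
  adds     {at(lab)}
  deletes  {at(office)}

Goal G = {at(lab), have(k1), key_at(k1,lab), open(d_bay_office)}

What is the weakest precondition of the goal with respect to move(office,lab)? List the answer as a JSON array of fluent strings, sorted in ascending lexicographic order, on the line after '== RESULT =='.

Regress:
  G ∩ del = {}  (empty — regression defined)
  G \ add = {at(lab), have(k1), key_at(k1,lab), open(d_bay_office)} \ {at(lab)} = {have(k1), key_at(k1,lab), open(d_bay_office)}
  ∪ pre   = {have(k1), key_at(k1,lab), open(d_bay_office)} ∪ {at(office), open(d_office_lab)}
          = {at(office), have(k1), key_at(k1,lab), open(d_bay_office), open(d_office_lab)}

== RESULT ==
["at(office)", "have(k1)", "key_at(k1,lab)", "open(d_bay_office)", "open(d_office_lab)"]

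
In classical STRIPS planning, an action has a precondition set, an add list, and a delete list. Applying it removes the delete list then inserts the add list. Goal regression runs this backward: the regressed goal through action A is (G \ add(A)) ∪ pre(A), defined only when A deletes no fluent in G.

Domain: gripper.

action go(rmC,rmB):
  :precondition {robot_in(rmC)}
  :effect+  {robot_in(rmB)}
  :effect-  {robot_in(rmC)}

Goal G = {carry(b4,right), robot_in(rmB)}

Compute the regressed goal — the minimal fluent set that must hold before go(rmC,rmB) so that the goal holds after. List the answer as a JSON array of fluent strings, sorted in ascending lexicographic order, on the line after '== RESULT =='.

Regress:
  G ∩ del = {}  (empty — regression defined)
  G \ add = {carry(b4,right), robot_in(rmB)} \ {robot_in(rmB)} = {carry(b4,right)}
  ∪ pre   = {carry(b4,right)} ∪ {robot_in(rmC)}
          = {carry(b4,right), robot_in(rmC)}

== RESULT ==
["carry(b4,right)", "robot_in(rmC)"]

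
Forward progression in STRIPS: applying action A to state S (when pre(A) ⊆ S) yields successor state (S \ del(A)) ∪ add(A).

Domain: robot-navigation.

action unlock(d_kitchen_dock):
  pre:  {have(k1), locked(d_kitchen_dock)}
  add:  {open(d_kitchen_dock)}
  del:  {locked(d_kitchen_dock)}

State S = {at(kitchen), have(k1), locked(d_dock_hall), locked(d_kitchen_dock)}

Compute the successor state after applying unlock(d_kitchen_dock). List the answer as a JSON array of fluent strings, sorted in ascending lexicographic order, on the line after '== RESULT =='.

Progress:
  pre ⊆ S: {have(k1), locked(d_kitchen_dock)} ⊆ S  — applicable
  S \ del = {at(kitchen), have(k1), locked(d_dock_hall)}
  ∪ add   = {at(kitchen), have(k1), locked(d_dock_hall), open(d_kitchen_dock)}

== RESULT ==
["at(kitchen)", "have(k1)", "locked(d_dock_hall)", "open(d_kitchen_dock)"]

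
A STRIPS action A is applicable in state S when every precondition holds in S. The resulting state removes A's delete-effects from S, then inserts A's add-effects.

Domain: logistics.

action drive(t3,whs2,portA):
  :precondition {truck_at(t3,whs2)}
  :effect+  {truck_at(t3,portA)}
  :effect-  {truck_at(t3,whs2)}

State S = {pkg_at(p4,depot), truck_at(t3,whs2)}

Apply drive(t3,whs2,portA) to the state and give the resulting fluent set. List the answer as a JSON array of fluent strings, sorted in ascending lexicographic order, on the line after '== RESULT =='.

Progress:
  pre ⊆ S: {truck_at(t3,whs2)} ⊆ S  — applicable
  S \ del = {pkg_at(p4,depot)}
  ∪ add   = {pkg_at(p4,depot), truck_at(t3,portA)}

== RESULT ==
["pkg_at(p4,depot)", "truck_at(t3,portA)"]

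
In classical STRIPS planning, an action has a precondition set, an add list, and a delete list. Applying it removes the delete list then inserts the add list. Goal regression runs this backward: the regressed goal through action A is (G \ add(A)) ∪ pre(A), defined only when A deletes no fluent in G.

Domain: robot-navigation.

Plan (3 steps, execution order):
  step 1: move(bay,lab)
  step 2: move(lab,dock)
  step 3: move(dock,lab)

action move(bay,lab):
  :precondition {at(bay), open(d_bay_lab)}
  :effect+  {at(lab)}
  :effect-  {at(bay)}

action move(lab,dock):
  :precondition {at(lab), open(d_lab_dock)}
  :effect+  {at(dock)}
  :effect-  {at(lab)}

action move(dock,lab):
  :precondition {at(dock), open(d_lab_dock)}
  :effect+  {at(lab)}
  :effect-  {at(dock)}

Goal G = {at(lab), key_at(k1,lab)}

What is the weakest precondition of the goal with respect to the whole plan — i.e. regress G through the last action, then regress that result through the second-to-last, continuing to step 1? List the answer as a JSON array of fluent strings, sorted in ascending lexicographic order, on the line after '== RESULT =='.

Regress step by step:
  through step 3 (move(dock,lab)): drop {at(lab)}, keep {key_at(k1,lab)}, require {at(dock), open(d_lab_dock)}
    → {at(dock), key_at(k1,lab), open(d_lab_dock)}
  through step 2 (move(lab,dock)): drop {at(dock)}, keep {key_at(k1,lab), open(d_lab_dock)}, require {at(lab), open(d_lab_dock)}
    → {at(lab), key_at(k1,lab), open(d_lab_dock)}
  through step 1 (move(bay,lab)): drop {at(lab)}, keep {key_at(k1,lab), open(d_lab_dock)}, require {at(bay), open(d_bay_lab)}
    → {at(bay), key_at(k1,lab), open(d_bay_lab), open(d_lab_dock)}

== RESULT ==
["at(bay)", "key_at(k1,lab)", "open(d_bay_lab)", "open(d_lab_dock)"]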